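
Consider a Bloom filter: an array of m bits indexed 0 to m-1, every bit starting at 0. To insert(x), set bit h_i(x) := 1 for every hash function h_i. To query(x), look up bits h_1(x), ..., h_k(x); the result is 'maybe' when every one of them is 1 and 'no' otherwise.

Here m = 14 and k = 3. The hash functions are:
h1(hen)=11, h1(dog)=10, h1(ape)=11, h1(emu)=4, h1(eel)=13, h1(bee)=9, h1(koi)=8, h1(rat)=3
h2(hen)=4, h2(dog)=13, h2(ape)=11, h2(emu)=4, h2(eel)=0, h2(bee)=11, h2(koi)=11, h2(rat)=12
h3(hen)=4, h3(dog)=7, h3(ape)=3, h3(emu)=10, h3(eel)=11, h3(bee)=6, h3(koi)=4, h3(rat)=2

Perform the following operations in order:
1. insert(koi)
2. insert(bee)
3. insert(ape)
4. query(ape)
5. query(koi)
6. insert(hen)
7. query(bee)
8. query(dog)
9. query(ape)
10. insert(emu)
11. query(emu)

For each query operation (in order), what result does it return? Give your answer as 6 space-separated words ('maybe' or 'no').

Answer: maybe maybe maybe no maybe maybe

Derivation:
Start: bits=00000000000000
Op 1: insert koi -> sets bits 4 8 11 -> bits=00001000100100
Op 2: insert bee -> sets bits 6 9 11 -> bits=00001010110100
Op 3: insert ape -> sets bits 3 11 -> bits=00011010110100
Op 4: query ape -> checks bit3=1, bit11=1 (all 1) -> maybe
Op 5: query koi -> checks bit4=1, bit8=1, bit11=1 (all 1) -> maybe
Op 6: insert hen -> sets bits 4 11 -> bits=00011010110100
Op 7: query bee -> checks bit6=1, bit9=1, bit11=1 (all 1) -> maybe
Op 8: query dog -> checks bit7=0, bit10=0, bit13=0 (has a 0) -> no
Op 9: query ape -> checks bit3=1, bit11=1 (all 1) -> maybe
Op 10: insert emu -> sets bits 4 10 -> bits=00011010111100
Op 11: query emu -> checks bit4=1, bit10=1 (all 1) -> maybe
Query results in order: maybe maybe maybe no maybe maybe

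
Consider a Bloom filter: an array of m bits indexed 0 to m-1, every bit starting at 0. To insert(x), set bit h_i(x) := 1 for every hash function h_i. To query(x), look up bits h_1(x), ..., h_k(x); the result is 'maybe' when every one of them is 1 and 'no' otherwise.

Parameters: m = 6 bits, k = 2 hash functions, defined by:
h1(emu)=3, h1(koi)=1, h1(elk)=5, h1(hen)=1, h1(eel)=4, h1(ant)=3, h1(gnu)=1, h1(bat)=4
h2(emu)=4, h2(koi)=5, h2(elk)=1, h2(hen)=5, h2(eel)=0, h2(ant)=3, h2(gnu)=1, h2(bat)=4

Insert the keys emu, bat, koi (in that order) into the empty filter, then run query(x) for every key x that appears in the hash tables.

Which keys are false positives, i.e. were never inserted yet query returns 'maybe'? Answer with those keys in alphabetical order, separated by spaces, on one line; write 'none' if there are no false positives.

Answer: ant elk gnu hen

Derivation:
Start: bits=000000
After insert 'emu': sets bits 3 4 -> bits=000110
After insert 'bat': sets bits 4 -> bits=000110
After insert 'koi': sets bits 1 5 -> bits=010111
Not inserted: ant eel elk gnu hen — query each against bits=010111:
query ant: checks bit3=1 (all 1) -> maybe => FALSE POSITIVE
query eel: checks bit0=0, bit4=1 (has a 0) -> no => not a false positive
query elk: checks bit1=1, bit5=1 (all 1) -> maybe => FALSE POSITIVE
query gnu: checks bit1=1 (all 1) -> maybe => FALSE POSITIVE
query hen: checks bit1=1, bit5=1 (all 1) -> maybe => FALSE POSITIVE
False positives (alphabetical): ant elk gnu hen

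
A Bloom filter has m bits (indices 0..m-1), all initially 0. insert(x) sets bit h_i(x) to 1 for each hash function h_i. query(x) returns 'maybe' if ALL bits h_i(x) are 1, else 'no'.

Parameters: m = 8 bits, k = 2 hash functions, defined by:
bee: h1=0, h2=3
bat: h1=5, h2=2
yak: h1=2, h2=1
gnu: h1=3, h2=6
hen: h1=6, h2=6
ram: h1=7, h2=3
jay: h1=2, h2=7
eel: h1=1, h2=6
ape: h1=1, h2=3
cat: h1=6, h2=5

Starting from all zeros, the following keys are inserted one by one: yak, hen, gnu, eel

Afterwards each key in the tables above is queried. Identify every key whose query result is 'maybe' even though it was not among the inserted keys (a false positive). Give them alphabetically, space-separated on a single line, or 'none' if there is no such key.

Start: bits=00000000
After insert 'yak': sets bits 1 2 -> bits=01100000
After insert 'hen': sets bits 6 -> bits=01100010
After insert 'gnu': sets bits 3 6 -> bits=01110010
After insert 'eel': sets bits 1 6 -> bits=01110010
Not inserted: ape bat bee cat jay ram — query each against bits=01110010:
query ape: checks bit1=1, bit3=1 (all 1) -> maybe => FALSE POSITIVE
query bat: checks bit2=1, bit5=0 (has a 0) -> no => not a false positive
query bee: checks bit0=0, bit3=1 (has a 0) -> no => not a false positive
query cat: checks bit5=0, bit6=1 (has a 0) -> no => not a false positive
query jay: checks bit2=1, bit7=0 (has a 0) -> no => not a false positive
query ram: checks bit3=1, bit7=0 (has a 0) -> no => not a false positive
False positives (alphabetical): ape

Answer: ape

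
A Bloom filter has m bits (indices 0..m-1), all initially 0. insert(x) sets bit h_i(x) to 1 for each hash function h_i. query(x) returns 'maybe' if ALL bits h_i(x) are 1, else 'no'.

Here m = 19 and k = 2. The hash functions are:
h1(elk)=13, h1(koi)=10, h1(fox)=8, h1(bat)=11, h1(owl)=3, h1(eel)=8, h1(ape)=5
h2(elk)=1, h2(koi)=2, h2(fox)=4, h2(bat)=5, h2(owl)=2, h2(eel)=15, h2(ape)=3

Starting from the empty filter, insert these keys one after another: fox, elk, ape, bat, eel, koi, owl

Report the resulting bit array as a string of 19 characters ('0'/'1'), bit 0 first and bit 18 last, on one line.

Answer: 0111110010110101000

Derivation:
Start: bits=0000000000000000000
After insert 'fox': sets bits 4 8 -> bits=0000100010000000000
After insert 'elk': sets bits 1 13 -> bits=0100100010000100000
After insert 'ape': sets bits 3 5 -> bits=0101110010000100000
After insert 'bat': sets bits 5 11 -> bits=0101110010010100000
After insert 'eel': sets bits 8 15 -> bits=0101110010010101000
After insert 'koi': sets bits 2 10 -> bits=0111110010110101000
After insert 'owl': sets bits 2 3 -> bits=0111110010110101000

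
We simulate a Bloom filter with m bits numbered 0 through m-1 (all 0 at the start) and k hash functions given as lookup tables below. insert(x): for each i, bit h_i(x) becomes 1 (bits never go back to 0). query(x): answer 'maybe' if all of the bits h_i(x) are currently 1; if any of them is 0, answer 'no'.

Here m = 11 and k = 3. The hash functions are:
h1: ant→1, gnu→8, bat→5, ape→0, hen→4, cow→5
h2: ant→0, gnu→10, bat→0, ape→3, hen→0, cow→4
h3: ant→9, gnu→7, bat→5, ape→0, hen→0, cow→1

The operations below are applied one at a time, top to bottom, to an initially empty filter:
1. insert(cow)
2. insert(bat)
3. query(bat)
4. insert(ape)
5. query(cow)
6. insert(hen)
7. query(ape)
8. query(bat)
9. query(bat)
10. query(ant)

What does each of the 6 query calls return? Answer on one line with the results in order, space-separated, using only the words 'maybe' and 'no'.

Start: bits=00000000000
Op 1: insert cow -> sets bits 1 4 5 -> bits=01001100000
Op 2: insert bat -> sets bits 0 5 -> bits=11001100000
Op 3: query bat -> checks bit0=1, bit5=1 (all 1) -> maybe
Op 4: insert ape -> sets bits 0 3 -> bits=11011100000
Op 5: query cow -> checks bit1=1, bit4=1, bit5=1 (all 1) -> maybe
Op 6: insert hen -> sets bits 0 4 -> bits=11011100000
Op 7: query ape -> checks bit0=1, bit3=1 (all 1) -> maybe
Op 8: query bat -> checks bit0=1, bit5=1 (all 1) -> maybe
Op 9: query bat -> checks bit0=1, bit5=1 (all 1) -> maybe
Op 10: query ant -> checks bit0=1, bit1=1, bit9=0 (has a 0) -> no
Query results in order: maybe maybe maybe maybe maybe no

Answer: maybe maybe maybe maybe maybe no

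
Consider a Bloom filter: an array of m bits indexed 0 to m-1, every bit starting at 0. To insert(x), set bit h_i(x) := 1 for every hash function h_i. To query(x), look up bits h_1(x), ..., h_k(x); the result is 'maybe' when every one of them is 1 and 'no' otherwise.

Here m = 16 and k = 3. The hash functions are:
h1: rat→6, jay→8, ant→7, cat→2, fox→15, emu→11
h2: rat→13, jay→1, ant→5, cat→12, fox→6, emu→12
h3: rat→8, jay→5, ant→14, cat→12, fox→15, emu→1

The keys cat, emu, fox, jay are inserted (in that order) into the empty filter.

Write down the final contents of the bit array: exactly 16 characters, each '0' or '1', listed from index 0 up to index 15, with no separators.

Answer: 0110011010011001

Derivation:
Start: bits=0000000000000000
After insert 'cat': sets bits 2 12 -> bits=0010000000001000
After insert 'emu': sets bits 1 11 12 -> bits=0110000000011000
After insert 'fox': sets bits 6 15 -> bits=0110001000011001
After insert 'jay': sets bits 1 5 8 -> bits=0110011010011001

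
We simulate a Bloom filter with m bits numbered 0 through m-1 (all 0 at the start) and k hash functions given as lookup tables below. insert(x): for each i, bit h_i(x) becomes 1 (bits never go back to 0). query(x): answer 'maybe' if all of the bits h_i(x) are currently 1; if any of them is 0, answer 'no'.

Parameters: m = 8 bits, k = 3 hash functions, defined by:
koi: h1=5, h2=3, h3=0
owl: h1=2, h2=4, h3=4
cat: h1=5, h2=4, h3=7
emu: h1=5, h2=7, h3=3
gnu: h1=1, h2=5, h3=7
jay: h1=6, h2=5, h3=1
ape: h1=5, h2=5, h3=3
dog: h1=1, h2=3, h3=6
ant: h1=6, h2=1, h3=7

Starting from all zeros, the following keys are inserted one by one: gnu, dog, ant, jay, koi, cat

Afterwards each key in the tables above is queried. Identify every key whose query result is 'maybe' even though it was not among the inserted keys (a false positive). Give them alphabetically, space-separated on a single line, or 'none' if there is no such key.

Start: bits=00000000
After insert 'gnu': sets bits 1 5 7 -> bits=01000101
After insert 'dog': sets bits 1 3 6 -> bits=01010111
After insert 'ant': sets bits 1 6 7 -> bits=01010111
After insert 'jay': sets bits 1 5 6 -> bits=01010111
After insert 'koi': sets bits 0 3 5 -> bits=11010111
After insert 'cat': sets bits 4 5 7 -> bits=11011111
Not inserted: ape emu owl — query each against bits=11011111:
query ape: checks bit3=1, bit5=1 (all 1) -> maybe => FALSE POSITIVE
query emu: checks bit3=1, bit5=1, bit7=1 (all 1) -> maybe => FALSE POSITIVE
query owl: checks bit2=0, bit4=1 (has a 0) -> no => not a false positive
False positives (alphabetical): ape emu

Answer: ape emu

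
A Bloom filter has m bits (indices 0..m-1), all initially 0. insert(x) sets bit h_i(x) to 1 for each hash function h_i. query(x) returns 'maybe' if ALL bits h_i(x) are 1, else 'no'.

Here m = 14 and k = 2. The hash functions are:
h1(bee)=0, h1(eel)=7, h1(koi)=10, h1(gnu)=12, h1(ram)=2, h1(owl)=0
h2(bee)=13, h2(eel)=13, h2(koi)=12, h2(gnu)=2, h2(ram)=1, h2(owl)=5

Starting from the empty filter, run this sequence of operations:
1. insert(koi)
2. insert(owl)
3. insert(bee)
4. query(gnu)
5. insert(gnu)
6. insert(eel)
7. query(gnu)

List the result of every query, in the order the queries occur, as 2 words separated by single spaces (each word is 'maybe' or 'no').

Start: bits=00000000000000
Op 1: insert koi -> sets bits 10 12 -> bits=00000000001010
Op 2: insert owl -> sets bits 0 5 -> bits=10000100001010
Op 3: insert bee -> sets bits 0 13 -> bits=10000100001011
Op 4: query gnu -> checks bit2=0, bit12=1 (has a 0) -> no
Op 5: insert gnu -> sets bits 2 12 -> bits=10100100001011
Op 6: insert eel -> sets bits 7 13 -> bits=10100101001011
Op 7: query gnu -> checks bit2=1, bit12=1 (all 1) -> maybe
Query results in order: no maybe

Answer: no maybe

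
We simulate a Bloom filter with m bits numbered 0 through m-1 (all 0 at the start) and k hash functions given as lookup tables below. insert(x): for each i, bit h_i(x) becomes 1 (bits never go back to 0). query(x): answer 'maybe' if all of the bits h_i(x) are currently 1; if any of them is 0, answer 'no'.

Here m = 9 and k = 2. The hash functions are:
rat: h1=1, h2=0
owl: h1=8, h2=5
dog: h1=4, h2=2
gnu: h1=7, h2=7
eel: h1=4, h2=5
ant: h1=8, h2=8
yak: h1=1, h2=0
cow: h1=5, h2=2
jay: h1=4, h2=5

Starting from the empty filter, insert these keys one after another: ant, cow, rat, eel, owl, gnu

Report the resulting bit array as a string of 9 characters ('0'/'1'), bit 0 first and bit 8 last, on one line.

Start: bits=000000000
After insert 'ant': sets bits 8 -> bits=000000001
After insert 'cow': sets bits 2 5 -> bits=001001001
After insert 'rat': sets bits 0 1 -> bits=111001001
After insert 'eel': sets bits 4 5 -> bits=111011001
After insert 'owl': sets bits 5 8 -> bits=111011001
After insert 'gnu': sets bits 7 -> bits=111011011

Answer: 111011011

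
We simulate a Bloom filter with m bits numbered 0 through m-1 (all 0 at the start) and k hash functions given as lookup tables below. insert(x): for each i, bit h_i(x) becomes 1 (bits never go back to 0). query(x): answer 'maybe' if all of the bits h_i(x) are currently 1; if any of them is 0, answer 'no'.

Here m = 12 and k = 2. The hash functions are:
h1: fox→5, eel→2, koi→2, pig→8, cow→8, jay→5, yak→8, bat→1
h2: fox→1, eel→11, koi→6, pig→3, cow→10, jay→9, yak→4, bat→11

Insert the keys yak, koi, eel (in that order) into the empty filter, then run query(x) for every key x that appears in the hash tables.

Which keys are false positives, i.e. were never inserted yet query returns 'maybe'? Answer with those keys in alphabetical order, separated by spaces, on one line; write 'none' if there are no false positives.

Answer: none

Derivation:
Start: bits=000000000000
After insert 'yak': sets bits 4 8 -> bits=000010001000
After insert 'koi': sets bits 2 6 -> bits=001010101000
After insert 'eel': sets bits 2 11 -> bits=001010101001
Not inserted: bat cow fox jay pig — query each against bits=001010101001:
query bat: checks bit1=0, bit11=1 (has a 0) -> no => not a false positive
query cow: checks bit8=1, bit10=0 (has a 0) -> no => not a false positive
query fox: checks bit1=0, bit5=0 (has a 0) -> no => not a false positive
query jay: checks bit5=0, bit9=0 (has a 0) -> no => not a false positive
query pig: checks bit3=0, bit8=1 (has a 0) -> no => not a false positive
False positives (alphabetical): none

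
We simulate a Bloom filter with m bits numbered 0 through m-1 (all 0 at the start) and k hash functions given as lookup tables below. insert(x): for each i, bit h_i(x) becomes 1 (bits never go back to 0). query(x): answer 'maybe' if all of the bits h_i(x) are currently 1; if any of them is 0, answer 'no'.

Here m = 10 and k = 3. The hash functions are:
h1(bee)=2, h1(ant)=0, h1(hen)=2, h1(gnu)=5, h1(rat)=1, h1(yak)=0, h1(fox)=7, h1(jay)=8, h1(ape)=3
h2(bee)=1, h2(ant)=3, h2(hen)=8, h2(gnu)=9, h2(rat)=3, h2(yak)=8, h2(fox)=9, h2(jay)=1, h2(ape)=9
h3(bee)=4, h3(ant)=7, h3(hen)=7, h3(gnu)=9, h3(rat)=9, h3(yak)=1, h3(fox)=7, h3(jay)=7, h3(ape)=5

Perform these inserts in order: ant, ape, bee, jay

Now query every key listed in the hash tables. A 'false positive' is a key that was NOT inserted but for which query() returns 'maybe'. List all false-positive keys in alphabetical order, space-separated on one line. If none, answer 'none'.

Start: bits=0000000000
After insert 'ant': sets bits 0 3 7 -> bits=1001000100
After insert 'ape': sets bits 3 5 9 -> bits=1001010101
After insert 'bee': sets bits 1 2 4 -> bits=1111110101
After insert 'jay': sets bits 1 7 8 -> bits=1111110111
Not inserted: fox gnu hen rat yak — query each against bits=1111110111:
query fox: checks bit7=1, bit9=1 (all 1) -> maybe => FALSE POSITIVE
query gnu: checks bit5=1, bit9=1 (all 1) -> maybe => FALSE POSITIVE
query hen: checks bit2=1, bit7=1, bit8=1 (all 1) -> maybe => FALSE POSITIVE
query rat: checks bit1=1, bit3=1, bit9=1 (all 1) -> maybe => FALSE POSITIVE
query yak: checks bit0=1, bit1=1, bit8=1 (all 1) -> maybe => FALSE POSITIVE
False positives (alphabetical): fox gnu hen rat yak

Answer: fox gnu hen rat yak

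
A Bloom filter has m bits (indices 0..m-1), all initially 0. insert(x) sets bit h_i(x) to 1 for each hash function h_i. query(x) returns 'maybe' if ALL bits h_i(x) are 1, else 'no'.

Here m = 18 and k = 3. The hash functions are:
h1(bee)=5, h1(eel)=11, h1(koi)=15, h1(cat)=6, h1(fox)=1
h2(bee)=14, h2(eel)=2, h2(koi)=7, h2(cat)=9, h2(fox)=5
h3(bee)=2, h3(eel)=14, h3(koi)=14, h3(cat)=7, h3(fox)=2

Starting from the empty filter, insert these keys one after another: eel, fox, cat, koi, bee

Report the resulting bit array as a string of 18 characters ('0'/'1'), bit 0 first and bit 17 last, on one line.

Start: bits=000000000000000000
After insert 'eel': sets bits 2 11 14 -> bits=001000000001001000
After insert 'fox': sets bits 1 2 5 -> bits=011001000001001000
After insert 'cat': sets bits 6 7 9 -> bits=011001110101001000
After insert 'koi': sets bits 7 14 15 -> bits=011001110101001100
After insert 'bee': sets bits 2 5 14 -> bits=011001110101001100

Answer: 011001110101001100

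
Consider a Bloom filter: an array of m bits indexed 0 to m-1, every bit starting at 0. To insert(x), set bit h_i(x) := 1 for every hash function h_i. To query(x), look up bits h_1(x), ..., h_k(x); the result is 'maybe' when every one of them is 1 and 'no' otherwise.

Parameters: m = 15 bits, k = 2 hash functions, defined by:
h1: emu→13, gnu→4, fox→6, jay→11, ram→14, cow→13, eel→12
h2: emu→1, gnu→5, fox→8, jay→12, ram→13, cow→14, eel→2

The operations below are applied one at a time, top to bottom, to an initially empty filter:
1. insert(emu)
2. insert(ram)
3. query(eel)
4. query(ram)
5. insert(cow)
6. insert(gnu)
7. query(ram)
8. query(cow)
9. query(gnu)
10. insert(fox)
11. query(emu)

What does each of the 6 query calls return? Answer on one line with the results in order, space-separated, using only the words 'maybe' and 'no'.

Start: bits=000000000000000
Op 1: insert emu -> sets bits 1 13 -> bits=010000000000010
Op 2: insert ram -> sets bits 13 14 -> bits=010000000000011
Op 3: query eel -> checks bit2=0, bit12=0 (has a 0) -> no
Op 4: query ram -> checks bit13=1, bit14=1 (all 1) -> maybe
Op 5: insert cow -> sets bits 13 14 -> bits=010000000000011
Op 6: insert gnu -> sets bits 4 5 -> bits=010011000000011
Op 7: query ram -> checks bit13=1, bit14=1 (all 1) -> maybe
Op 8: query cow -> checks bit13=1, bit14=1 (all 1) -> maybe
Op 9: query gnu -> checks bit4=1, bit5=1 (all 1) -> maybe
Op 10: insert fox -> sets bits 6 8 -> bits=010011101000011
Op 11: query emu -> checks bit1=1, bit13=1 (all 1) -> maybe
Query results in order: no maybe maybe maybe maybe maybe

Answer: no maybe maybe maybe maybe maybe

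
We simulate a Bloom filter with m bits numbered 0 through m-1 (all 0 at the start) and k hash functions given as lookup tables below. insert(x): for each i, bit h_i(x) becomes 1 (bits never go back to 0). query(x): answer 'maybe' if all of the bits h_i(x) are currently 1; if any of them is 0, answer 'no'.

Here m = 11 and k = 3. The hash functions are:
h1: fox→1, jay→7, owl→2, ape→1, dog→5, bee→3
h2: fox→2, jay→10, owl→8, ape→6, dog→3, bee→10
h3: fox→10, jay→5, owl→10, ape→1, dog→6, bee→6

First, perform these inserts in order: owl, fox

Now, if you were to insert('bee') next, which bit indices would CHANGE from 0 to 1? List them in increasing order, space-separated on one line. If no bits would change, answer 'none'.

Answer: 3 6

Derivation:
Start: bits=00000000000
After insert 'owl': sets bits 2 8 10 -> bits=00100000101
After insert 'fox': sets bits 1 2 10 -> bits=01100000101
insert 'bee' would touch bits 3 6 10; currently bit3=0, bit6=0, bit10=1
Bits that are 0 among those (would change 0->1): 3 6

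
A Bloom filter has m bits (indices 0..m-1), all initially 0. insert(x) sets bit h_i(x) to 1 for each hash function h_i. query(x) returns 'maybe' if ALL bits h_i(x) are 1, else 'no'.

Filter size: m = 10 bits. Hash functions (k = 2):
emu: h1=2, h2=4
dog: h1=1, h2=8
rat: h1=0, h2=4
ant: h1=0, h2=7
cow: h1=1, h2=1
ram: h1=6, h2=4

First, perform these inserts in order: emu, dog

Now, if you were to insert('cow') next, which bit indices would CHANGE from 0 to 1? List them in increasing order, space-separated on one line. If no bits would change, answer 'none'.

Answer: none

Derivation:
Start: bits=0000000000
After insert 'emu': sets bits 2 4 -> bits=0010100000
After insert 'dog': sets bits 1 8 -> bits=0110100010
insert 'cow' would touch bits 1; currently bit1=1
Bits that are 0 among those (would change 0->1): none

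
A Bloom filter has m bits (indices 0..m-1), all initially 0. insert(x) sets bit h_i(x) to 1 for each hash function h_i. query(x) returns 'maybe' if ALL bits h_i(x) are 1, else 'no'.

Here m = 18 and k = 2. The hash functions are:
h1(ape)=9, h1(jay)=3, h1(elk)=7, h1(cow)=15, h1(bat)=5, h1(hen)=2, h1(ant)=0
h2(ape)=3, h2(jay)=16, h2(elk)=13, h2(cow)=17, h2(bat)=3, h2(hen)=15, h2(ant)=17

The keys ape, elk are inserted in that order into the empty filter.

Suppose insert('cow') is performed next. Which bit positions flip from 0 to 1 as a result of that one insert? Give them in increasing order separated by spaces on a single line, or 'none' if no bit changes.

Start: bits=000000000000000000
After insert 'ape': sets bits 3 9 -> bits=000100000100000000
After insert 'elk': sets bits 7 13 -> bits=000100010100010000
insert 'cow' would touch bits 15 17; currently bit15=0, bit17=0
Bits that are 0 among those (would change 0->1): 15 17

Answer: 15 17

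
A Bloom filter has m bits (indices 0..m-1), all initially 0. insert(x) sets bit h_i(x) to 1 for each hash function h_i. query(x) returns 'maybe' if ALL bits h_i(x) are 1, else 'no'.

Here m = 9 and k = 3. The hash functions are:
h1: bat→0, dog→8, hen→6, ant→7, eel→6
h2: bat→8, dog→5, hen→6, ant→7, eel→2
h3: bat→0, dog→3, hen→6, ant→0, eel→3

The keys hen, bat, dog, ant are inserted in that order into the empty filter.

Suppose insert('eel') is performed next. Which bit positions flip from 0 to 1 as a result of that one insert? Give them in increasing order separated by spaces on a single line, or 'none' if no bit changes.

Answer: 2

Derivation:
Start: bits=000000000
After insert 'hen': sets bits 6 -> bits=000000100
After insert 'bat': sets bits 0 8 -> bits=100000101
After insert 'dog': sets bits 3 5 8 -> bits=100101101
After insert 'ant': sets bits 0 7 -> bits=100101111
insert 'eel' would touch bits 2 3 6; currently bit2=0, bit3=1, bit6=1
Bits that are 0 among those (would change 0->1): 2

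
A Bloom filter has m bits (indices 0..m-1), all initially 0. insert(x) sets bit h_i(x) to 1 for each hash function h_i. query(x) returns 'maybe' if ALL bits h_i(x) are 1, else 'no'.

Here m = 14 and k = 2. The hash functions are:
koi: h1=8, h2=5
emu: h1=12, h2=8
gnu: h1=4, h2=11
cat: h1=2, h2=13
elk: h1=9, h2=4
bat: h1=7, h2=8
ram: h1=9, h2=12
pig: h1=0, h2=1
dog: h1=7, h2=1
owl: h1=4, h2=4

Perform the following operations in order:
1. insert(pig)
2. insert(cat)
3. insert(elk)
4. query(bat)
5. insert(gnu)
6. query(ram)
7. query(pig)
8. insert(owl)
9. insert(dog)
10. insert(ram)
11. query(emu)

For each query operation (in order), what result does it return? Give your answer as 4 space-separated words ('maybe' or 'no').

Answer: no no maybe no

Derivation:
Start: bits=00000000000000
Op 1: insert pig -> sets bits 0 1 -> bits=11000000000000
Op 2: insert cat -> sets bits 2 13 -> bits=11100000000001
Op 3: insert elk -> sets bits 4 9 -> bits=11101000010001
Op 4: query bat -> checks bit7=0, bit8=0 (has a 0) -> no
Op 5: insert gnu -> sets bits 4 11 -> bits=11101000010101
Op 6: query ram -> checks bit9=1, bit12=0 (has a 0) -> no
Op 7: query pig -> checks bit0=1, bit1=1 (all 1) -> maybe
Op 8: insert owl -> sets bits 4 -> bits=11101000010101
Op 9: insert dog -> sets bits 1 7 -> bits=11101001010101
Op 10: insert ram -> sets bits 9 12 -> bits=11101001010111
Op 11: query emu -> checks bit8=0, bit12=1 (has a 0) -> no
Query results in order: no no maybe no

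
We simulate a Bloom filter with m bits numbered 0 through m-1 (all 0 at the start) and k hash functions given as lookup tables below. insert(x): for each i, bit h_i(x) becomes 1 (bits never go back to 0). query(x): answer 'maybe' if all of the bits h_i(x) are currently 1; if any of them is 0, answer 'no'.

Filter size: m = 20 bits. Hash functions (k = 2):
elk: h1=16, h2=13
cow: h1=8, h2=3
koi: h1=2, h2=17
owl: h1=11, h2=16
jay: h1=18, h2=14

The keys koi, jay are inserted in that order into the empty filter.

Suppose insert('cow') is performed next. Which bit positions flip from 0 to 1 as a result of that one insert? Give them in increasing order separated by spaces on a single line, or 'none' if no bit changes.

Start: bits=00000000000000000000
After insert 'koi': sets bits 2 17 -> bits=00100000000000000100
After insert 'jay': sets bits 14 18 -> bits=00100000000000100110
insert 'cow' would touch bits 3 8; currently bit3=0, bit8=0
Bits that are 0 among those (would change 0->1): 3 8

Answer: 3 8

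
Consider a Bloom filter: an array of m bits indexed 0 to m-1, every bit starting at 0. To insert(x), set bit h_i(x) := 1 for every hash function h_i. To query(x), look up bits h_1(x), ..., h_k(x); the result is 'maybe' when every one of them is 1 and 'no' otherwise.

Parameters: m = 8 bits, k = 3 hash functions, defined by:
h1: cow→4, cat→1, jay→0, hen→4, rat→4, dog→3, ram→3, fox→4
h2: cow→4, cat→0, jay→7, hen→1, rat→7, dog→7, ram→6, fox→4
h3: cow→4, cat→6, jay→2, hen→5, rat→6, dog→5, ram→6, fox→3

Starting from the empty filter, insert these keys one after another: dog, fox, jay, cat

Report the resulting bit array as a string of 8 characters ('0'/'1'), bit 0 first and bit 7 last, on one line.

Answer: 11111111

Derivation:
Start: bits=00000000
After insert 'dog': sets bits 3 5 7 -> bits=00010101
After insert 'fox': sets bits 3 4 -> bits=00011101
After insert 'jay': sets bits 0 2 7 -> bits=10111101
After insert 'cat': sets bits 0 1 6 -> bits=11111111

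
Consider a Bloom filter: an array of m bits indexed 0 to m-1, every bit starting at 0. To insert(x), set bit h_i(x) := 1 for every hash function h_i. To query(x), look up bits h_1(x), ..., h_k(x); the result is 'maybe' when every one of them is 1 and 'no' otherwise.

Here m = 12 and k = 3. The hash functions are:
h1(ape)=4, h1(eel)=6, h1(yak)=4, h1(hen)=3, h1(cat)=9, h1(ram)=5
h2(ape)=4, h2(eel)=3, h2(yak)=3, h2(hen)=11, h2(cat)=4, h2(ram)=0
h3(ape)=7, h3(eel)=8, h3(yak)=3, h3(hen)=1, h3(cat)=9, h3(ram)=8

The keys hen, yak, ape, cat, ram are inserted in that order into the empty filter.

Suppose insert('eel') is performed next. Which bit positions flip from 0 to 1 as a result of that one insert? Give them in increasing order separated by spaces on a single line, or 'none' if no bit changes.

Start: bits=000000000000
After insert 'hen': sets bits 1 3 11 -> bits=010100000001
After insert 'yak': sets bits 3 4 -> bits=010110000001
After insert 'ape': sets bits 4 7 -> bits=010110010001
After insert 'cat': sets bits 4 9 -> bits=010110010101
After insert 'ram': sets bits 0 5 8 -> bits=110111011101
insert 'eel' would touch bits 3 6 8; currently bit3=1, bit6=0, bit8=1
Bits that are 0 among those (would change 0->1): 6

Answer: 6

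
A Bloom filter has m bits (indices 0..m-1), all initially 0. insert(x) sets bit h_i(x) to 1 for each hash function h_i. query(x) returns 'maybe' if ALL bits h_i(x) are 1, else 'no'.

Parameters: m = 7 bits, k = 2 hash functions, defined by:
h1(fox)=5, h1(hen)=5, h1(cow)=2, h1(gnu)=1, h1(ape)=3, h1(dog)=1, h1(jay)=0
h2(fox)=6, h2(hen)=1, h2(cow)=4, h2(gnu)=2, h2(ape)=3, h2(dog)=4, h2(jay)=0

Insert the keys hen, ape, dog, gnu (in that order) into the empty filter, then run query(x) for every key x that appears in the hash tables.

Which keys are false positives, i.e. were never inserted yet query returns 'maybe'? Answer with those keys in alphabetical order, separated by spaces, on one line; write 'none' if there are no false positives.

Answer: cow

Derivation:
Start: bits=0000000
After insert 'hen': sets bits 1 5 -> bits=0100010
After insert 'ape': sets bits 3 -> bits=0101010
After insert 'dog': sets bits 1 4 -> bits=0101110
After insert 'gnu': sets bits 1 2 -> bits=0111110
Not inserted: cow fox jay — query each against bits=0111110:
query cow: checks bit2=1, bit4=1 (all 1) -> maybe => FALSE POSITIVE
query fox: checks bit5=1, bit6=0 (has a 0) -> no => not a false positive
query jay: checks bit0=0 (has a 0) -> no => not a false positive
False positives (alphabetical): cow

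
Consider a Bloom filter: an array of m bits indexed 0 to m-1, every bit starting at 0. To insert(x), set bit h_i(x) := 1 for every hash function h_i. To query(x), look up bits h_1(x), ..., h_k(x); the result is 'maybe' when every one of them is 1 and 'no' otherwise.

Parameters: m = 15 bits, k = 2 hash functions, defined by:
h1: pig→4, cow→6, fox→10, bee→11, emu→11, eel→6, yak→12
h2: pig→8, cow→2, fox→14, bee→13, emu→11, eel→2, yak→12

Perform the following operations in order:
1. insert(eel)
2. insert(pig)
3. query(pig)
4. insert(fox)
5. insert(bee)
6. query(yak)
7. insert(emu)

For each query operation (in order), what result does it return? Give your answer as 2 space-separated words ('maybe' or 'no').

Start: bits=000000000000000
Op 1: insert eel -> sets bits 2 6 -> bits=001000100000000
Op 2: insert pig -> sets bits 4 8 -> bits=001010101000000
Op 3: query pig -> checks bit4=1, bit8=1 (all 1) -> maybe
Op 4: insert fox -> sets bits 10 14 -> bits=001010101010001
Op 5: insert bee -> sets bits 11 13 -> bits=001010101011011
Op 6: query yak -> checks bit12=0 (has a 0) -> no
Op 7: insert emu -> sets bits 11 -> bits=001010101011011
Query results in order: maybe no

Answer: maybe no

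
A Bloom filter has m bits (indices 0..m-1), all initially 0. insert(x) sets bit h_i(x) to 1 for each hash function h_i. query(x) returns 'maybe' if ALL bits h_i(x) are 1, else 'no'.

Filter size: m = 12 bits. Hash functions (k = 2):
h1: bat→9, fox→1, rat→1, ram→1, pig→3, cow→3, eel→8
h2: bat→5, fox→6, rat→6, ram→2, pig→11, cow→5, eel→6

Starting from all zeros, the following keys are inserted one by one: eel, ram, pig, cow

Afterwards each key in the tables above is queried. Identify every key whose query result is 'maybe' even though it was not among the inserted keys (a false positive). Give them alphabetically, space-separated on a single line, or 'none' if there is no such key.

Answer: fox rat

Derivation:
Start: bits=000000000000
After insert 'eel': sets bits 6 8 -> bits=000000101000
After insert 'ram': sets bits 1 2 -> bits=011000101000
After insert 'pig': sets bits 3 11 -> bits=011100101001
After insert 'cow': sets bits 3 5 -> bits=011101101001
Not inserted: bat fox rat — query each against bits=011101101001:
query bat: checks bit5=1, bit9=0 (has a 0) -> no => not a false positive
query fox: checks bit1=1, bit6=1 (all 1) -> maybe => FALSE POSITIVE
query rat: checks bit1=1, bit6=1 (all 1) -> maybe => FALSE POSITIVE
False positives (alphabetical): fox rat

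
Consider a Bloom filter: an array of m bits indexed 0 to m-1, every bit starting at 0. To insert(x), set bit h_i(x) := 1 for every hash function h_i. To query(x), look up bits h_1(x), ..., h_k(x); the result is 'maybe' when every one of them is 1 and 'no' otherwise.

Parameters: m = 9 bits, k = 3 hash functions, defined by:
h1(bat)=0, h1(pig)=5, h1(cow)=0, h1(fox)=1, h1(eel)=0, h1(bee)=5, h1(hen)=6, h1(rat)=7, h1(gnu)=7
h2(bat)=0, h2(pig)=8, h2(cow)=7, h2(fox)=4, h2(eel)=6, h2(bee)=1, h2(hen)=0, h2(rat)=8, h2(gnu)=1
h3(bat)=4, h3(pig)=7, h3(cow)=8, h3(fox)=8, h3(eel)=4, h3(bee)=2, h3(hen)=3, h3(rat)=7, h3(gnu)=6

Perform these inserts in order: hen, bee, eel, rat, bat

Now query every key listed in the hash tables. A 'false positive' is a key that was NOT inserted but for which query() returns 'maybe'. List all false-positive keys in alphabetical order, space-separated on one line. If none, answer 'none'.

Answer: cow fox gnu pig

Derivation:
Start: bits=000000000
After insert 'hen': sets bits 0 3 6 -> bits=100100100
After insert 'bee': sets bits 1 2 5 -> bits=111101100
After insert 'eel': sets bits 0 4 6 -> bits=111111100
After insert 'rat': sets bits 7 8 -> bits=111111111
After insert 'bat': sets bits 0 4 -> bits=111111111
Not inserted: cow fox gnu pig — query each against bits=111111111:
query cow: checks bit0=1, bit7=1, bit8=1 (all 1) -> maybe => FALSE POSITIVE
query fox: checks bit1=1, bit4=1, bit8=1 (all 1) -> maybe => FALSE POSITIVE
query gnu: checks bit1=1, bit6=1, bit7=1 (all 1) -> maybe => FALSE POSITIVE
query pig: checks bit5=1, bit7=1, bit8=1 (all 1) -> maybe => FALSE POSITIVE
False positives (alphabetical): cow fox gnu pig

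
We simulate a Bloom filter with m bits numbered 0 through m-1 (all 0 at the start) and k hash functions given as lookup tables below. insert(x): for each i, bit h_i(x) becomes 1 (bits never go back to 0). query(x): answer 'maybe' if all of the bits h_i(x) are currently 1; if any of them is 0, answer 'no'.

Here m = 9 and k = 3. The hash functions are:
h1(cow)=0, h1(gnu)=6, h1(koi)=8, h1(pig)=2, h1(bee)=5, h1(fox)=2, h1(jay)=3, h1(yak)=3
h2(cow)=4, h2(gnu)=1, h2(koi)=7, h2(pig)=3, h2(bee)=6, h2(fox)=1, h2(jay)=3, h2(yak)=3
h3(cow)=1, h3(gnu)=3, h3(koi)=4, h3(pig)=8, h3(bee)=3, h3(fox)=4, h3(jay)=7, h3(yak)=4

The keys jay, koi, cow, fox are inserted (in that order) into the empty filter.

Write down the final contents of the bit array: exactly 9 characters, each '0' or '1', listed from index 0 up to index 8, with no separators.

Start: bits=000000000
After insert 'jay': sets bits 3 7 -> bits=000100010
After insert 'koi': sets bits 4 7 8 -> bits=000110011
After insert 'cow': sets bits 0 1 4 -> bits=110110011
After insert 'fox': sets bits 1 2 4 -> bits=111110011

Answer: 111110011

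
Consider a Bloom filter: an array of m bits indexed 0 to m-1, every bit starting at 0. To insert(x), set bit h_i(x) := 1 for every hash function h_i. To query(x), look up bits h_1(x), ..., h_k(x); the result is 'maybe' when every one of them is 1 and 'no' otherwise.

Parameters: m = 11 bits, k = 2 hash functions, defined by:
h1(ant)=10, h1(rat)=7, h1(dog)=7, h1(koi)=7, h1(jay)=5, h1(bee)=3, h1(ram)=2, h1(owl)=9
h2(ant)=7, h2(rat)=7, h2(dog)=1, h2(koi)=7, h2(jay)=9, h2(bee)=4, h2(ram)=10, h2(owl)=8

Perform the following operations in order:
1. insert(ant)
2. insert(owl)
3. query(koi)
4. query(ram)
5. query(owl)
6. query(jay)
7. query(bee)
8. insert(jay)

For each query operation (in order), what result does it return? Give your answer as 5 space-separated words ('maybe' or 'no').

Answer: maybe no maybe no no

Derivation:
Start: bits=00000000000
Op 1: insert ant -> sets bits 7 10 -> bits=00000001001
Op 2: insert owl -> sets bits 8 9 -> bits=00000001111
Op 3: query koi -> checks bit7=1 (all 1) -> maybe
Op 4: query ram -> checks bit2=0, bit10=1 (has a 0) -> no
Op 5: query owl -> checks bit8=1, bit9=1 (all 1) -> maybe
Op 6: query jay -> checks bit5=0, bit9=1 (has a 0) -> no
Op 7: query bee -> checks bit3=0, bit4=0 (has a 0) -> no
Op 8: insert jay -> sets bits 5 9 -> bits=00000101111
Query results in order: maybe no maybe no no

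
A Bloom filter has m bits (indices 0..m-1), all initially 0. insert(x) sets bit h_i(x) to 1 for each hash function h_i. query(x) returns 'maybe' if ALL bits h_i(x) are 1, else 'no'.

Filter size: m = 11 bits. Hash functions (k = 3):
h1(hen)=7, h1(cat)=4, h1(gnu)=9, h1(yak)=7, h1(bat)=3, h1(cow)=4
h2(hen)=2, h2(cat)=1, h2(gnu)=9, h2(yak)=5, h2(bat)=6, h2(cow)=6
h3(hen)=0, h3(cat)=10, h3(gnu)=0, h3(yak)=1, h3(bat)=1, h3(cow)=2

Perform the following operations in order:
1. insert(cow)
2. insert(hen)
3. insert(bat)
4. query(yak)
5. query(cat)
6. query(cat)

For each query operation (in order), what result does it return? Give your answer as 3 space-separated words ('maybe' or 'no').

Answer: no no no

Derivation:
Start: bits=00000000000
Op 1: insert cow -> sets bits 2 4 6 -> bits=00101010000
Op 2: insert hen -> sets bits 0 2 7 -> bits=10101011000
Op 3: insert bat -> sets bits 1 3 6 -> bits=11111011000
Op 4: query yak -> checks bit1=1, bit5=0, bit7=1 (has a 0) -> no
Op 5: query cat -> checks bit1=1, bit4=1, bit10=0 (has a 0) -> no
Op 6: query cat -> checks bit1=1, bit4=1, bit10=0 (has a 0) -> no
Query results in order: no no no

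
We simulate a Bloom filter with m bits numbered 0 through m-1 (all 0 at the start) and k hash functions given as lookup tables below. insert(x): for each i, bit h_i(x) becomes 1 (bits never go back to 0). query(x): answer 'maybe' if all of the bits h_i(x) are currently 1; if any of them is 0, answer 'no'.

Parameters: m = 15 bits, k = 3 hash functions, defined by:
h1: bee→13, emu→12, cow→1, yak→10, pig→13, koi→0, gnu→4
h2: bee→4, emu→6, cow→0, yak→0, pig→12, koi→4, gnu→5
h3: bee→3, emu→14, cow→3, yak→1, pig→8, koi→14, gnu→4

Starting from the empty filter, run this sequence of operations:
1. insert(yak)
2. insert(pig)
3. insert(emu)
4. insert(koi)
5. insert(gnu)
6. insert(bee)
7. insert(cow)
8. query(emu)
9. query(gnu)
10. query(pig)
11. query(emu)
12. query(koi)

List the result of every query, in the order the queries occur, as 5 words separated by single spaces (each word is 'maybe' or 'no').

Answer: maybe maybe maybe maybe maybe

Derivation:
Start: bits=000000000000000
Op 1: insert yak -> sets bits 0 1 10 -> bits=110000000010000
Op 2: insert pig -> sets bits 8 12 13 -> bits=110000001010110
Op 3: insert emu -> sets bits 6 12 14 -> bits=110000101010111
Op 4: insert koi -> sets bits 0 4 14 -> bits=110010101010111
Op 5: insert gnu -> sets bits 4 5 -> bits=110011101010111
Op 6: insert bee -> sets bits 3 4 13 -> bits=110111101010111
Op 7: insert cow -> sets bits 0 1 3 -> bits=110111101010111
Op 8: query emu -> checks bit6=1, bit12=1, bit14=1 (all 1) -> maybe
Op 9: query gnu -> checks bit4=1, bit5=1 (all 1) -> maybe
Op 10: query pig -> checks bit8=1, bit12=1, bit13=1 (all 1) -> maybe
Op 11: query emu -> checks bit6=1, bit12=1, bit14=1 (all 1) -> maybe
Op 12: query koi -> checks bit0=1, bit4=1, bit14=1 (all 1) -> maybe
Query results in order: maybe maybe maybe maybe maybe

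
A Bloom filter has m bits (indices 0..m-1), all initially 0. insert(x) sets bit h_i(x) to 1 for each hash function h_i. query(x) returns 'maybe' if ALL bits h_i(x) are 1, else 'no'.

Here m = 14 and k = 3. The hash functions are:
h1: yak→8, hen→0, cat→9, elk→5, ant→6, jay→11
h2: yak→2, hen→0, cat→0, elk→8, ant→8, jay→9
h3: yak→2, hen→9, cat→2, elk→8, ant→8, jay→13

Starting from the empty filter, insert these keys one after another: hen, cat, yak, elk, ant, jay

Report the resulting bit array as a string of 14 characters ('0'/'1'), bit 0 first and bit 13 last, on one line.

Answer: 10100110110101

Derivation:
Start: bits=00000000000000
After insert 'hen': sets bits 0 9 -> bits=10000000010000
After insert 'cat': sets bits 0 2 9 -> bits=10100000010000
After insert 'yak': sets bits 2 8 -> bits=10100000110000
After insert 'elk': sets bits 5 8 -> bits=10100100110000
After insert 'ant': sets bits 6 8 -> bits=10100110110000
After insert 'jay': sets bits 9 11 13 -> bits=10100110110101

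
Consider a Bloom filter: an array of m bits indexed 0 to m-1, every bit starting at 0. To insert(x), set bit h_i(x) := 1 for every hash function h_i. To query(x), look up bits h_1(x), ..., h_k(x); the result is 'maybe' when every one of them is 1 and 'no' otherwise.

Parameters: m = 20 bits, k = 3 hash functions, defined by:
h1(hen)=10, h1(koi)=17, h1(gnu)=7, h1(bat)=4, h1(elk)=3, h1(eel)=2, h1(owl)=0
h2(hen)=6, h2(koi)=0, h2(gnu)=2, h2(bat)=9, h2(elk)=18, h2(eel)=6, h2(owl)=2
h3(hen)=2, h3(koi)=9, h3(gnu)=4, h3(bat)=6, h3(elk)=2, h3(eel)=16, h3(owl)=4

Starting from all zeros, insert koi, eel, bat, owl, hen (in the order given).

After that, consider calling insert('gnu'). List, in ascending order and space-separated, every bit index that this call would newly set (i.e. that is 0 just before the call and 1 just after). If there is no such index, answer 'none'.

Answer: 7

Derivation:
Start: bits=00000000000000000000
After insert 'koi': sets bits 0 9 17 -> bits=10000000010000000100
After insert 'eel': sets bits 2 6 16 -> bits=10100010010000001100
After insert 'bat': sets bits 4 6 9 -> bits=10101010010000001100
After insert 'owl': sets bits 0 2 4 -> bits=10101010010000001100
After insert 'hen': sets bits 2 6 10 -> bits=10101010011000001100
insert 'gnu' would touch bits 2 4 7; currently bit2=1, bit4=1, bit7=0
Bits that are 0 among those (would change 0->1): 7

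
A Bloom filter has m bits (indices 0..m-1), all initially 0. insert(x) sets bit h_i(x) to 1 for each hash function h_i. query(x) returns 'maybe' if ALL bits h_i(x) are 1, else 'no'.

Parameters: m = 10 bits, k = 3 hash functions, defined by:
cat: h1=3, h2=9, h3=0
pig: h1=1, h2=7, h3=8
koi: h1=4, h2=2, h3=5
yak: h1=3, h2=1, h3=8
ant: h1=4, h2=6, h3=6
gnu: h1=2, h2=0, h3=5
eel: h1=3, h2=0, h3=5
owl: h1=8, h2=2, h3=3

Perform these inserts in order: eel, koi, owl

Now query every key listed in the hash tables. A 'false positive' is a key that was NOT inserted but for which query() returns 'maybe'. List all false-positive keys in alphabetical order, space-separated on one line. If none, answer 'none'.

Start: bits=0000000000
After insert 'eel': sets bits 0 3 5 -> bits=1001010000
After insert 'koi': sets bits 2 4 5 -> bits=1011110000
After insert 'owl': sets bits 2 3 8 -> bits=1011110010
Not inserted: ant cat gnu pig yak — query each against bits=1011110010:
query ant: checks bit4=1, bit6=0 (has a 0) -> no => not a false positive
query cat: checks bit0=1, bit3=1, bit9=0 (has a 0) -> no => not a false positive
query gnu: checks bit0=1, bit2=1, bit5=1 (all 1) -> maybe => FALSE POSITIVE
query pig: checks bit1=0, bit7=0, bit8=1 (has a 0) -> no => not a false positive
query yak: checks bit1=0, bit3=1, bit8=1 (has a 0) -> no => not a false positive
False positives (alphabetical): gnu

Answer: gnu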